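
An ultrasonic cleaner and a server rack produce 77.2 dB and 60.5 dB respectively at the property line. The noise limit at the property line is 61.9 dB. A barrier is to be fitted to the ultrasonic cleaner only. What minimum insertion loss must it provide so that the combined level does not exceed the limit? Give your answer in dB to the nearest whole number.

21 dB

Fixed contribution from the other source: Σ 10^(L/10) = 10^(60.5/10) = 1.122e+06 (60.50 dB).
The limit corresponds to 10^(61.9/10) = 1.549e+06; subtracting the fixed part leaves 4.268e+05 for the ultrasonic cleaner, i.e. 56.30 dB.
So the ultrasonic cleaner must be reduced from 77.2 to 56.30 dB: IL = 20.90 dB.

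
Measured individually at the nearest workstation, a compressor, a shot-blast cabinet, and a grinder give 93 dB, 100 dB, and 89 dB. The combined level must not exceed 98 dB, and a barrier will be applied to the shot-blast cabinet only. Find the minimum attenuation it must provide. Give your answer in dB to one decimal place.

4.5 dB

Fixed contribution from the other sources: Σ 10^(L/10) = 10^(93/10) + 10^(89/10) = 2.790e+09 (94.46 dB).
The limit corresponds to 10^(98/10) = 6.310e+09; subtracting the fixed part leaves 3.520e+09 for the shot-blast cabinet, i.e. 95.47 dB.
So the shot-blast cabinet must be reduced from 100 to 95.47 dB: IL = 4.53 dB.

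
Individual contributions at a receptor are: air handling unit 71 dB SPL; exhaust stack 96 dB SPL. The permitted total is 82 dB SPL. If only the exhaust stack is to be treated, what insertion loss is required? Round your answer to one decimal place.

Everything except the exhaust stack sums to 10^(71/10) = 1.259e+07 in linear terms, 71.00 dB SPL.
The limit corresponds to 10^(82/10) = 1.585e+08; subtracting the fixed part leaves 1.459e+08 for the exhaust stack, i.e. 81.64 dB SPL.
Required insertion loss = 96 − 81.64 = 14.36 dB.

14.4 dB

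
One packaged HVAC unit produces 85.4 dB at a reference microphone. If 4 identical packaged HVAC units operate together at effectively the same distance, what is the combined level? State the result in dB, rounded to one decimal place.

N identical incoherent sources raise the level by 10·log₁₀ N.
L_total = 85.4 + 10·log₁₀(4) = 85.4 + 6.021 = 91.42 dB.

91.4 dB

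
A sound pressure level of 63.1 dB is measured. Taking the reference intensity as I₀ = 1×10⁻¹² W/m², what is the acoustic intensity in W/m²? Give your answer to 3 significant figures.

2.04e-06 W/m²

L = 10·log₁₀(I/I₀) ⇒ I = I₀·10^(L/10) = 10⁻¹² × 10^6.31.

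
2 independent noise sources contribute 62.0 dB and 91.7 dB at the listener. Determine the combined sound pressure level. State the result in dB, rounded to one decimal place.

91.7 dB

For uncorrelated sources the intensities add, so convert each level to linear form, sum, and take 10·log₁₀ of the total.
Σ 10^(L/10) = 10^(62.0/10) + 10^(91.7/10) = 1.481e+09.
L_total = 10·log₁₀(1.481e+09) = 91.70 dB.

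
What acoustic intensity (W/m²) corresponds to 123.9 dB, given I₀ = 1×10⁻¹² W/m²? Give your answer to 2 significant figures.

L = 10·log₁₀(I/I₀) ⇒ I = I₀·10^(L/10) = 10⁻¹² × 10^12.39.

2.5 W/m²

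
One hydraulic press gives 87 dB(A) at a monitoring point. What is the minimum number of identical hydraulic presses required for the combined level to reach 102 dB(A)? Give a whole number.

32

Need L₁ + 10·log₁₀ N ≥ 102, i.e. log₁₀ N ≥ 1.50.
N ≥ 10^(15.0/10) = 31.623, so N = 32.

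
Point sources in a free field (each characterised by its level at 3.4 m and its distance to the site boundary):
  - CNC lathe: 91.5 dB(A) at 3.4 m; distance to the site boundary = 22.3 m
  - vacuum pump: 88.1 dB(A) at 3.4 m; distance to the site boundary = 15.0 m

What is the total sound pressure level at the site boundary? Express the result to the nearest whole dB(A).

First find each source's level at the receiver (point-source: −20·log₁₀(r/r_ref)), then combine on an intensity basis.
CNC lathe: 91.5 − 20·log₁₀(22.3/3.4) = 91.5 − 16.34 = 75.16 dB(A).
vacuum pump: 88.1 − 20·log₁₀(15.0/3.4) = 88.1 − 12.89 = 75.21 dB(A).
Σ 10^(L/10) = 6.601e+07 → L_total = 10·log₁₀(6.601e+07) = 78.20 dB(A).

78 dB(A)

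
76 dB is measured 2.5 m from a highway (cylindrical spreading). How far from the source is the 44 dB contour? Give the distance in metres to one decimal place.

3962.2 m

For a line source L₁ − L₂ = 10·log₁₀(r₂/r₁), so r₂ = r₁·10^((L₁−L₂)/10).
r₂ = 2.5·10^((76−44)/10) = 2.5·10^(32.0/10) = 3962.23 m.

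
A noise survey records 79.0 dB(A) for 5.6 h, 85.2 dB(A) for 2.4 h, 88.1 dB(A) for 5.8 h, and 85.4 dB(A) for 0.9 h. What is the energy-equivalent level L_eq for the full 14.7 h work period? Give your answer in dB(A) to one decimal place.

Weight each interval's intensity by its duration and average over T = 14.7 h:
Σ tᵢ·10^(Lᵢ/10) = 5.6·10^(79.0/10) + 2.4·10^(85.2/10) + 5.8·10^(88.1/10) + 0.9·10^(85.4/10) = 5.296e+09.
L_eq = 10·log₁₀(5.296e+09/14.7) = 85.57 dB(A).

85.6 dB(A)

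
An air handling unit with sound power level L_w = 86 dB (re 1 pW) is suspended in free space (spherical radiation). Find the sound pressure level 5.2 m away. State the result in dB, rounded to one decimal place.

The power spreads over a sphere of area 4π·r², so L_p = L_w − 10·log₁₀(4π·r²).
4π·r² = 339.8 m², 10·log₁₀ of that is 25.312 dB.
L_p = 86 − 25.312 = 60.69 dB.

60.7 dB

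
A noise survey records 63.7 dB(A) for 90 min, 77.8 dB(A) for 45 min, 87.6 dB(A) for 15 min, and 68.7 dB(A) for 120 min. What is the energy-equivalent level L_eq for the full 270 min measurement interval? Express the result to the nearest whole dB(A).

L_eq = 10·log₁₀[(1/T)·Σ tᵢ·10^(Lᵢ/10)] with T = 270 min.
Σ tᵢ·10^(Lᵢ/10) = 90·10^(63.7/10) + 45·10^(77.8/10) + 15·10^(87.6/10) + 120·10^(68.7/10) = 1.244e+10.
L_eq = 10·log₁₀(1.244e+10/270) = 76.64 dB(A).

77 dB(A)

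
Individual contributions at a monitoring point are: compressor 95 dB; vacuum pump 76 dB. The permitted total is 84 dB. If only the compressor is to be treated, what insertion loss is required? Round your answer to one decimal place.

Everything except the compressor sums to 10^(76/10) = 3.981e+07 in linear terms, 76.00 dB.
To meet 84 dB overall, the treated compressor may contribute at most 10^(84/10) − 3.981e+07 = 2.114e+08, i.e. 83.25 dB.
So the compressor must be reduced from 95 to 83.25 dB: IL = 11.75 dB.

11.7 dB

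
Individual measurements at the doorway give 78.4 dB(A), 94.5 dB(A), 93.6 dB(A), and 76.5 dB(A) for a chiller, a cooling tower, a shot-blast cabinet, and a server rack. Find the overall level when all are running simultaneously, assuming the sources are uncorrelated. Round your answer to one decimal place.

97.2 dB(A)

Incoherent sources combine by intensity addition: L_total = 10·log₁₀(Σ 10^(L_i/10)).
Σ 10^(L/10) = 10^(78.4/10) + 10^(94.5/10) + 10^(93.6/10) + 10^(76.5/10) = 5.223e+09.
L_total = 10·log₁₀(5.223e+09) = 97.18 dB(A).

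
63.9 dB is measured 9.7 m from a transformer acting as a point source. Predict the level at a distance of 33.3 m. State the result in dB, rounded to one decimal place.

53.2 dB

For a point source, L₂ = L₁ − 20·log₁₀(r₂/r₁).
L₂ = 63.9 − 20·log₁₀(33.3/9.7) = 63.9 − 10.713 = 53.19 dB.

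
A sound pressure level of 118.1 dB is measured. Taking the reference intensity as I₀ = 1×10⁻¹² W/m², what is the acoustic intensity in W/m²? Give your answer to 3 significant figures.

0.646 W/m²

I/I₀ = 10^(118.1/10) = 6.457e+11, so I = 6.457e+11 × 10⁻¹² W/m².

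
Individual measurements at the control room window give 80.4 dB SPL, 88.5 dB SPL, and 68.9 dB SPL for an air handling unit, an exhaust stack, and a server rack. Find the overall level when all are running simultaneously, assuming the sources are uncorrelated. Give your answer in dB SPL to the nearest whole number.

89 dB SPL

Incoherent sources combine by intensity addition: L_total = 10·log₁₀(Σ 10^(L_i/10)).
Σ 10^(L/10) = 10^(80.4/10) + 10^(88.5/10) + 10^(68.9/10) = 8.254e+08.
L_total = 10·log₁₀(8.254e+08) = 89.17 dB SPL.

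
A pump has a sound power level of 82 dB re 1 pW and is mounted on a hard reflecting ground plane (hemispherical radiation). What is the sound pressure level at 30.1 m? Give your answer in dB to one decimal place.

44.4 dB

The power spreads over a hemisphere of area 2π·r², so L_p = L_w − 10·log₁₀(2π·r²).
2π·r² = 5693 m², 10·log₁₀ of that is 37.553 dB.
L_p = 82 − 37.553 = 44.45 dB.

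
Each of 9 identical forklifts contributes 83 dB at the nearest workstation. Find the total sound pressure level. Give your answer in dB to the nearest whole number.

93 dB

L_total = L₁ + 10·log₁₀ N for N identical incoherent sources.
L_total = 83 + 10·log₁₀(9) = 83 + 9.542 = 92.54 dB.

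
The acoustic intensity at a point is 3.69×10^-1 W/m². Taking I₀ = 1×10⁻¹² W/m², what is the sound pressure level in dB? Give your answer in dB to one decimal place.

115.7 dB

Dividing by I₀ shifts the exponent by 12: I/I₀ = 3.69×10^11.
L = 10·(0.5670 + 11) = 115.67 dB.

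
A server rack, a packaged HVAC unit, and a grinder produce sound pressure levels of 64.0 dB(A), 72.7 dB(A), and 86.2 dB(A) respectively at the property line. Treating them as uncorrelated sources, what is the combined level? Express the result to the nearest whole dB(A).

86 dB(A)

For uncorrelated sources the intensities add, so convert each level to linear form, sum, and take 10·log₁₀ of the total.
Σ 10^(L/10) = 10^(64.0/10) + 10^(72.7/10) + 10^(86.2/10) = 4.380e+08.
L_total = 10·log₁₀(4.380e+08) = 86.41 dB(A).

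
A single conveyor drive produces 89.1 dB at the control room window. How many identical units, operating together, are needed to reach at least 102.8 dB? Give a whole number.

24

Need L₁ + 10·log₁₀ N ≥ 102.8, i.e. log₁₀ N ≥ 1.37.
N ≥ 10^(13.7/10) = 23.442, so N = 24.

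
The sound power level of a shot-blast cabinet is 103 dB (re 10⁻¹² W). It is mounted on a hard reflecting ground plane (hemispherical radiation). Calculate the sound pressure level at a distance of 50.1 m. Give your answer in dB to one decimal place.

61.0 dB

Free-field hemispherical radiation: L_p = L_w − 10·log₁₀(2π·r²), r = 50.1 m.
2π·r² = 1.577e+04 m², 10·log₁₀ of that is 41.979 dB.
L_p = 103 − 41.979 = 61.02 dB.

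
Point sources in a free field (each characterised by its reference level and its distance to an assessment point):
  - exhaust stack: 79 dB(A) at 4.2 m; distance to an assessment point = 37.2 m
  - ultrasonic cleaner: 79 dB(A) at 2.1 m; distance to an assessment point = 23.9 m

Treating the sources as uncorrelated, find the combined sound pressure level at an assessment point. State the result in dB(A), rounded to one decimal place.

62.1 dB(A)

First find each source's level at the receiver (point-source: −20·log₁₀(r/r_ref)), then combine on an intensity basis.
exhaust stack: 79 − 20·log₁₀(37.2/4.2) = 79 − 18.95 = 60.05 dB(A).
ultrasonic cleaner: 79 − 20·log₁₀(23.9/2.1) = 79 − 21.12 = 57.88 dB(A).
Σ 10^(L/10) = 1.626e+06 → L_total = 10·log₁₀(1.626e+06) = 62.11 dB(A).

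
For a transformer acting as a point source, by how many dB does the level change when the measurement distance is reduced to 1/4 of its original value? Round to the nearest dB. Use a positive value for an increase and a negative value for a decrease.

+12 dB

With spherical spreading the level changes by −20·log₁₀(r₂/r₁).
ΔL = −20·log₁₀(0.25) = +12.04 dB.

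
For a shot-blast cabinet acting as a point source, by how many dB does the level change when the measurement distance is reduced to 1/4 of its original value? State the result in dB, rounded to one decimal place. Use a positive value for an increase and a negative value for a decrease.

A point source loses 6 dB per doubling of distance; generally ΔL = −20·log₁₀(r₂/r₁).
ΔL = −20·log₁₀(0.25) = +12.04 dB.

+12.0 dB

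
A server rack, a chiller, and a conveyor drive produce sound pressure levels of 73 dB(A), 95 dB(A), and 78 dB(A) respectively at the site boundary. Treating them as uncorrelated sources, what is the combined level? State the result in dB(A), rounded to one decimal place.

95.1 dB(A)

For uncorrelated sources the intensities add, so convert each level to linear form, sum, and take 10·log₁₀ of the total.
Σ 10^(L/10) = 10^(73/10) + 10^(95/10) + 10^(78/10) = 3.245e+09.
L_total = 10·log₁₀(3.245e+09) = 95.11 dB(A).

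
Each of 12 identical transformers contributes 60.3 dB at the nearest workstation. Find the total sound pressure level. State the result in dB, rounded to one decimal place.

71.1 dB

N identical incoherent sources raise the level by 10·log₁₀ N.
L_total = 60.3 + 10·log₁₀(12) = 60.3 + 10.792 = 71.09 dB.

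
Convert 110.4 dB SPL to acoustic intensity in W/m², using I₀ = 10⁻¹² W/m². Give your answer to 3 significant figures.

0.110 W/m²

I = I₀·10^(L/10) = 10⁻¹² × 10^(110.4/10) = 10^(-0.960).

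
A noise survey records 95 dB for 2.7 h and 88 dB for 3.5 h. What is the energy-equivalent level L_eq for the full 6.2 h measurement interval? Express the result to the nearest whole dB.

L_eq = 10·log₁₀[(1/T)·Σ tᵢ·10^(Lᵢ/10)] with T = 6.2 h.
Σ tᵢ·10^(Lᵢ/10) = 2.7·10^(95/10) + 3.5·10^(88/10) = 1.075e+10.
L_eq = 10·log₁₀(1.075e+10/6.2) = 92.39 dB.

92 dB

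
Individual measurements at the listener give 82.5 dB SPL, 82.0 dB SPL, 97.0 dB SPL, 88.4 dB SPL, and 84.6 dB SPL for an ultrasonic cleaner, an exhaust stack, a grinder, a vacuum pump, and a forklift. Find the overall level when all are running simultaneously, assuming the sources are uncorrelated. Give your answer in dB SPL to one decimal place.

For uncorrelated sources the intensities add, so convert each level to linear form, sum, and take 10·log₁₀ of the total.
Σ 10^(L/10) = 10^(82.5/10) + 10^(82.0/10) + 10^(97.0/10) + 10^(88.4/10) + 10^(84.6/10) = 6.328e+09.
L_total = 10·log₁₀(6.328e+09) = 98.01 dB SPL.

98.0 dB SPL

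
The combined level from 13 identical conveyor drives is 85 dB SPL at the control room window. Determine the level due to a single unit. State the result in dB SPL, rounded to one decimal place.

Dividing the total intensity by 13 lowers the level by 10·log₁₀ 13 = 11.139 dB: L₁ = 85 − 11.139.

73.9 dB SPL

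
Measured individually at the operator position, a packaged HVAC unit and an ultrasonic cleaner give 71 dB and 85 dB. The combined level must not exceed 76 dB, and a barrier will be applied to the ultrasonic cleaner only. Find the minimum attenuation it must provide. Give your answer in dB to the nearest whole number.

The untreated sources together contribute 10^(71/10) = 1.259e+07, i.e. 71.00 dB.
To meet 76 dB overall, the treated ultrasonic cleaner may contribute at most 10^(76/10) − 1.259e+07 = 2.722e+07, i.e. 74.35 dB.
Required insertion loss = 85 − 74.35 = 10.65 dB.

11 dB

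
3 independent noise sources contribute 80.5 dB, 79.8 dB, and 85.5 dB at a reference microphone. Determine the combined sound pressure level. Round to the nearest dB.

88 dB

For uncorrelated sources the intensities add, so convert each level to linear form, sum, and take 10·log₁₀ of the total.
Σ 10^(L/10) = 10^(80.5/10) + 10^(79.8/10) + 10^(85.5/10) = 5.625e+08.
L_total = 10·log₁₀(5.625e+08) = 87.50 dB.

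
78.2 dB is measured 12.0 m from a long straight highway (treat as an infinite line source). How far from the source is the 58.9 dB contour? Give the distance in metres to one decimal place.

1021.4 m

Line-source spreading drops the level by 10·log₁₀(r₂/r₁); inverting, r₂/r₁ = 10^(ΔL/10).
r₂ = 12.0·10^((78.2−58.9)/10) = 12.0·10^(19.3/10) = 1021.37 m.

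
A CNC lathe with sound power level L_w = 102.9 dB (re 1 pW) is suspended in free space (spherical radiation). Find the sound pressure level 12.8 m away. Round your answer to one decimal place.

69.8 dB

The power spreads over a sphere of area 4π·r², so L_p = L_w − 10·log₁₀(4π·r²).
4π·r² = 2059 m², 10·log₁₀ of that is 33.136 dB.
L_p = 102.9 − 33.136 = 69.76 dB.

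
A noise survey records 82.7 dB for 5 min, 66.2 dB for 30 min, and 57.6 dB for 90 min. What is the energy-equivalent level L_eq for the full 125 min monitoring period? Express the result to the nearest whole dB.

69 dB

The energy average is taken in the linear domain: L_eq = 10·log₁₀[(Σ tᵢ·10^(Lᵢ/10))/T], T = 125 min.
Σ tᵢ·10^(Lᵢ/10) = 5·10^(82.7/10) + 30·10^(66.2/10) + 90·10^(57.6/10) = 1.108e+09.
L_eq = 10·log₁₀(1.108e+09/125) = 69.48 dB.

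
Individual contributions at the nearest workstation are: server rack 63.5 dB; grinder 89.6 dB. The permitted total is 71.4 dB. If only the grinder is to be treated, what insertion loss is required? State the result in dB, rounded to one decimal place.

Fixed contribution from the other source: Σ 10^(L/10) = 10^(63.5/10) = 2.239e+06 (63.50 dB).
To meet 71.4 dB overall, the treated grinder may contribute at most 10^(71.4/10) − 2.239e+06 = 1.157e+07, i.e. 70.63 dB.
So the grinder must be reduced from 89.6 to 70.63 dB: IL = 18.97 dB.

19.0 dB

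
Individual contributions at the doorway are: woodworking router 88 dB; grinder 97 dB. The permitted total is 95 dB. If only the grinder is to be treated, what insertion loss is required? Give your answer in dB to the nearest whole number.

3 dB

Fixed contribution from the other source: Σ 10^(L/10) = 10^(88/10) = 6.310e+08 (88.00 dB).
The limit corresponds to 10^(95/10) = 3.162e+09; subtracting the fixed part leaves 2.531e+09 for the grinder, i.e. 94.03 dB.
So the grinder must be reduced from 97 to 94.03 dB: IL = 2.97 dB.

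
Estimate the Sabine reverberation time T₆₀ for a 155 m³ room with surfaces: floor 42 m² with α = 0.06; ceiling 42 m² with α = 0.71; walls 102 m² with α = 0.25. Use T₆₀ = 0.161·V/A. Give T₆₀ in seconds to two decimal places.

0.43 s

A = Σ Sᵢαᵢ = 42·0.06 + 42·0.71 + 102·0.25 = 57.84 m².
T₆₀ = 0.161·V/A = 0.161·155/57.84 = 0.431 s.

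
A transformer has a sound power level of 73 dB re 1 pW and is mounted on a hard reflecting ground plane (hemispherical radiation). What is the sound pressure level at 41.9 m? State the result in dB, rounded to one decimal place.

32.6 dB

L_p = L_w − 10·log₁₀(2π·r²) with r = 41.9 m.
2π·r² = 1.103e+04 m², 10·log₁₀ of that is 40.426 dB.
L_p = 73 − 40.426 = 32.57 dB.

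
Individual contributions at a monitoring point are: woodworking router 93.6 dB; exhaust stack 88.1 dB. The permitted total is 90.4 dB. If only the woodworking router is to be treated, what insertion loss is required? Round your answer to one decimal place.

7.1 dB

Everything except the woodworking router sums to 10^(88.1/10) = 6.457e+08 in linear terms, 88.10 dB.
To meet 90.4 dB overall, the treated woodworking router may contribute at most 10^(90.4/10) − 6.457e+08 = 4.508e+08, i.e. 86.54 dB.
Required insertion loss = 93.6 − 86.54 = 7.06 dB.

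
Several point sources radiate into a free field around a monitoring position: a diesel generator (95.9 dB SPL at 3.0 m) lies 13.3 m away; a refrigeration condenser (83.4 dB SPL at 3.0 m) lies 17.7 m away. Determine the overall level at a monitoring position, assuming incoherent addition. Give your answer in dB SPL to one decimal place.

83.1 dB SPL

Propagate each source to the receiver with L = L_ref − 20·log₁₀(r/r_ref), then add intensities.
diesel generator: 95.9 − 20·log₁₀(13.3/3.0) = 95.9 − 12.93 = 82.97 dB SPL.
refrigeration condenser: 83.4 − 20·log₁₀(17.7/3.0) = 83.4 − 15.42 = 67.98 dB SPL.
Σ 10^(L/10) = 2.042e+08 → L_total = 10·log₁₀(2.042e+08) = 83.10 dB SPL.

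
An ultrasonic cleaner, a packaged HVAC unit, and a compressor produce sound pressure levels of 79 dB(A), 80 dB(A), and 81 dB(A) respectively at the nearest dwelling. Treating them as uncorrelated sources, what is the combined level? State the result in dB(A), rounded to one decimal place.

84.8 dB(A)

For uncorrelated sources the intensities add, so convert each level to linear form, sum, and take 10·log₁₀ of the total.
Σ 10^(L/10) = 10^(79/10) + 10^(80/10) + 10^(81/10) = 3.053e+08.
L_total = 10·log₁₀(3.053e+08) = 84.85 dB(A).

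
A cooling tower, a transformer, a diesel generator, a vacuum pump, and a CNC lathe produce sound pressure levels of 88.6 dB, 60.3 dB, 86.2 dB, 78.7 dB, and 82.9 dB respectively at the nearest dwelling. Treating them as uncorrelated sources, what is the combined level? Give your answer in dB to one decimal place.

For uncorrelated sources the intensities add, so convert each level to linear form, sum, and take 10·log₁₀ of the total.
Σ 10^(L/10) = 10^(88.6/10) + 10^(60.3/10) + 10^(86.2/10) + 10^(78.7/10) + 10^(82.9/10) = 1.411e+09.
L_total = 10·log₁₀(1.411e+09) = 91.50 dB.

91.5 dB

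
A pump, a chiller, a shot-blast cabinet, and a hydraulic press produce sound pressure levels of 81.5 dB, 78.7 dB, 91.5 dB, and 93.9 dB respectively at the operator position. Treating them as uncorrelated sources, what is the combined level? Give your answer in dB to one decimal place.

Incoherent sources combine by intensity addition: L_total = 10·log₁₀(Σ 10^(L_i/10)).
Σ 10^(L/10) = 10^(81.5/10) + 10^(78.7/10) + 10^(91.5/10) + 10^(93.9/10) = 4.083e+09.
L_total = 10·log₁₀(4.083e+09) = 96.11 dB.

96.1 dB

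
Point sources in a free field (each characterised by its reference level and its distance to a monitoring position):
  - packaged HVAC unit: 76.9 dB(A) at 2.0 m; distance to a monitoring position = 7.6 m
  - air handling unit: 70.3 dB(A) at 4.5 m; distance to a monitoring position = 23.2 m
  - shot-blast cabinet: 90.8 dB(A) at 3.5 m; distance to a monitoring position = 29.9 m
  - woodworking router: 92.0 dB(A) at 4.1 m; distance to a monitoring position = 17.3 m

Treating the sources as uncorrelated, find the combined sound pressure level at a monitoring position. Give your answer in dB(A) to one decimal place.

80.4 dB(A)

Apply inverse-square spreading to bring every level to the receiver, then sum 10^(L/10).
packaged HVAC unit: 76.9 − 20·log₁₀(7.6/2.0) = 76.9 − 11.60 = 65.30 dB(A).
air handling unit: 70.3 − 20·log₁₀(23.2/4.5) = 70.3 − 14.25 = 56.05 dB(A).
shot-blast cabinet: 90.8 − 20·log₁₀(29.9/3.5) = 90.8 − 18.63 = 72.17 dB(A).
woodworking router: 92.0 − 20·log₁₀(17.3/4.1) = 92.0 − 12.51 = 79.49 dB(A).
Σ 10^(L/10) = 1.093e+08 → L_total = 10·log₁₀(1.093e+08) = 80.39 dB(A).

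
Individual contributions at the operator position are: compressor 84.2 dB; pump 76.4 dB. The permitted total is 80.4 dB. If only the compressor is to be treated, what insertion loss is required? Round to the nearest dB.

6 dB

The untreated sources together contribute 10^(76.4/10) = 4.365e+07, i.e. 76.40 dB.
The limit corresponds to 10^(80.4/10) = 1.096e+08; subtracting the fixed part leaves 6.600e+07 for the compressor, i.e. 78.20 dB.
Required insertion loss = 84.2 − 78.20 = 6.00 dB.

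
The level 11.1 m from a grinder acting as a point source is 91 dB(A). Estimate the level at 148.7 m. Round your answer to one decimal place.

68.5 dB(A)

Spherical spreading from a point source gives a 20·log₁₀(r₂/r₁) drop.
L₂ = 91 − 20·log₁₀(148.7/11.1) = 91 − 22.540 = 68.46 dB(A).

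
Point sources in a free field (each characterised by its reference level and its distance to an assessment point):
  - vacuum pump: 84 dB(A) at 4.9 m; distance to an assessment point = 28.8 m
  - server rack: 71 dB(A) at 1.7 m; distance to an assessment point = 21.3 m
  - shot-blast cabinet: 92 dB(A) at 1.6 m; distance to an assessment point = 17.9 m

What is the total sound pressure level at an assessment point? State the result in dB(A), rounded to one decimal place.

73.0 dB(A)

First find each source's level at the receiver (point-source: −20·log₁₀(r/r_ref)), then combine on an intensity basis.
vacuum pump: 84 − 20·log₁₀(28.8/4.9) = 84 − 15.38 = 68.62 dB(A).
server rack: 71 − 20·log₁₀(21.3/1.7) = 71 − 21.96 = 49.04 dB(A).
shot-blast cabinet: 92 − 20·log₁₀(17.9/1.6) = 92 − 20.97 = 71.03 dB(A).
Σ 10^(L/10) = 2.001e+07 → L_total = 10·log₁₀(2.001e+07) = 73.01 dB(A).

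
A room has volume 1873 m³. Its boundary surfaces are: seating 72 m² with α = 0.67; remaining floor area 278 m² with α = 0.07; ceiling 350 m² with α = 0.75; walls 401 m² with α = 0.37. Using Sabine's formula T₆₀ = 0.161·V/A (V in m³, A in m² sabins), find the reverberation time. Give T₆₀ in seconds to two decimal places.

Summing Sᵢαᵢ: 72·0.67 + 278·0.07 + 350·0.75 + 401·0.37 = 478.57 m².
T₆₀ = 0.161·V/A = 0.161·1873/478.57 = 0.630 s.

0.63 s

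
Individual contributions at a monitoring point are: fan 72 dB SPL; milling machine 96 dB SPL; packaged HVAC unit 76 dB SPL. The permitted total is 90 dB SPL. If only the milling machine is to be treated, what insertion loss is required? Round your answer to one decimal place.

6.2 dB

The untreated sources together contribute 10^(72/10) + 10^(76/10) = 5.566e+07, i.e. 77.46 dB SPL.
The limit corresponds to 10^(90/10) = 1.000e+09; subtracting the fixed part leaves 9.443e+08 for the milling machine, i.e. 89.75 dB SPL.
So the milling machine must be reduced from 96 to 89.75 dB SPL: IL = 6.25 dB.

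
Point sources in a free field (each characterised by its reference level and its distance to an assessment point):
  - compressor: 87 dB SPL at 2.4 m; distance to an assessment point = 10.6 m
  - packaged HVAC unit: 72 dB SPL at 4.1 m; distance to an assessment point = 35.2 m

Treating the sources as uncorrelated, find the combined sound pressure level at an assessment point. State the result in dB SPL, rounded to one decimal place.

74.1 dB SPL

Apply inverse-square spreading to bring every level to the receiver, then sum 10^(L/10).
compressor: 87 − 20·log₁₀(10.6/2.4) = 87 − 12.90 = 74.10 dB SPL.
packaged HVAC unit: 72 − 20·log₁₀(35.2/4.1) = 72 − 18.68 = 53.32 dB SPL.
Σ 10^(L/10) = 2.591e+07 → L_total = 10·log₁₀(2.591e+07) = 74.13 dB SPL.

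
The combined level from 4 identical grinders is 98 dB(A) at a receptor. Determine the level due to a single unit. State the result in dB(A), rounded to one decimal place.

92.0 dB(A)

4 equal contributions raise the level by 10·log₁₀ 4 = 6.021 dB, so each unit alone gives 98 − 6.021.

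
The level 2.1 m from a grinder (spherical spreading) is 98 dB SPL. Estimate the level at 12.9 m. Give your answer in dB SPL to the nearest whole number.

82 dB SPL

For a point source, L₂ = L₁ − 20·log₁₀(r₂/r₁).
L₂ = 98 − 20·log₁₀(12.9/2.1) = 98 − 15.767 = 82.23 dB SPL.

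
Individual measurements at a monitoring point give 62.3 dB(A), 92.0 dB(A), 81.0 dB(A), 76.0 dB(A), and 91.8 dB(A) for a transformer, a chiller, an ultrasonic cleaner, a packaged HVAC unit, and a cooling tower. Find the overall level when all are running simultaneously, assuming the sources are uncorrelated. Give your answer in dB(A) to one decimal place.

95.1 dB(A)

Incoherent sources combine by intensity addition: L_total = 10·log₁₀(Σ 10^(L_i/10)).
Σ 10^(L/10) = 10^(62.3/10) + 10^(92.0/10) + 10^(81.0/10) + 10^(76.0/10) + 10^(91.8/10) = 3.266e+09.
L_total = 10·log₁₀(3.266e+09) = 95.14 dB(A).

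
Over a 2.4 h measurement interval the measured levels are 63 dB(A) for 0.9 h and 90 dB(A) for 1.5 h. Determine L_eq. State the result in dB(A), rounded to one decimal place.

88.0 dB(A)

L_eq = 10·log₁₀[(1/T)·Σ tᵢ·10^(Lᵢ/10)] with T = 2.4 h.
Σ tᵢ·10^(Lᵢ/10) = 0.9·10^(63/10) + 1.5·10^(90/10) = 1.502e+09.
L_eq = 10·log₁₀(1.502e+09/2.4) = 87.96 dB(A).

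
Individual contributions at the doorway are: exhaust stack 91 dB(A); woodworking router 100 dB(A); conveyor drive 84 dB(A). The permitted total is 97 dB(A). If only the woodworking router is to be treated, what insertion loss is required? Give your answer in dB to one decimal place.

Fixed contribution from the other sources: Σ 10^(L/10) = 10^(91/10) + 10^(84/10) = 1.510e+09 (91.79 dB(A)).
To meet 97 dB(A) overall, the treated woodworking router may contribute at most 10^(97/10) − 1.510e+09 = 3.502e+09, i.e. 95.44 dB(A).
So the woodworking router must be reduced from 100 to 95.44 dB(A): IL = 4.56 dB.

4.6 dB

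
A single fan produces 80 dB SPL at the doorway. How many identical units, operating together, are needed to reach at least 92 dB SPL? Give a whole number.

N identical sources give L₁ + 10·log₁₀ N, so require 10·log₁₀ N ≥ 92 − 80 = 12.0 dB.
N ≥ 10^(12.0/10) = 15.849, so N = 16.

16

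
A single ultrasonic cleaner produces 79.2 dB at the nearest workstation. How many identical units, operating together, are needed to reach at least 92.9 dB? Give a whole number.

24

Need L₁ + 10·log₁₀ N ≥ 92.9, i.e. log₁₀ N ≥ 1.37.
N ≥ 10^(13.7/10) = 23.442, so N = 24.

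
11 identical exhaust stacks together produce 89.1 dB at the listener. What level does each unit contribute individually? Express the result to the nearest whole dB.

79 dB

Dividing the total intensity by 11 lowers the level by 10·log₁₀ 11 = 10.414 dB: L₁ = 89.1 − 10.414.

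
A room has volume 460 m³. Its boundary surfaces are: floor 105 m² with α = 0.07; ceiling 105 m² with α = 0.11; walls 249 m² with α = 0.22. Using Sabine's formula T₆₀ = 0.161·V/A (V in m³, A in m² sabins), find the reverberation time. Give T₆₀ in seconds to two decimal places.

A = Σ Sᵢαᵢ = 105·0.07 + 105·0.11 + 249·0.22 = 73.68 m².
T₆₀ = 0.161 × 460 / 73.68 = 1.005 s.

1.01 s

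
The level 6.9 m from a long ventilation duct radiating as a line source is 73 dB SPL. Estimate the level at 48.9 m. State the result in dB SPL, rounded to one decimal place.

64.5 dB SPL

For a line source, L₂ = L₁ − 10·log₁₀(r₂/r₁).
L₂ = 73 − 10·log₁₀(48.9/6.9) = 73 − 8.505 = 64.50 dB SPL.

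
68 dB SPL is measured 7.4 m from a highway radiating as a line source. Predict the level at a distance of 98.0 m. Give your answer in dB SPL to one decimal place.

Line-source attenuation: ΔL = 10·log₁₀(r₂/r₁) = 10·log₁₀(98.0/7.4) = 11.220 dB.
L₂ = 68 − 10·log₁₀(98.0/7.4) = 68 − 11.220 = 56.78 dB SPL.

56.8 dB SPL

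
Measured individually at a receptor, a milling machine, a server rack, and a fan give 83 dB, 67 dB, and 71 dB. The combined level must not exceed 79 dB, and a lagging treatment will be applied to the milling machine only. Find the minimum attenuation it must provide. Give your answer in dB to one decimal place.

Fixed contribution from the other sources: Σ 10^(L/10) = 10^(67/10) + 10^(71/10) = 1.760e+07 (72.46 dB).
To meet 79 dB overall, the treated milling machine may contribute at most 10^(79/10) − 1.760e+07 = 6.183e+07, i.e. 77.91 dB.
So the milling machine must be reduced from 83 to 77.91 dB: IL = 5.09 dB.

5.1 dB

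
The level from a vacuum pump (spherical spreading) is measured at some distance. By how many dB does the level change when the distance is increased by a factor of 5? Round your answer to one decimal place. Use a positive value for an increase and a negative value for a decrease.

-14.0 dB

Point-source spreading: ΔL = −20·log₁₀(r₂/r₁).
ΔL = −20·log₁₀(5) = -13.98 dB.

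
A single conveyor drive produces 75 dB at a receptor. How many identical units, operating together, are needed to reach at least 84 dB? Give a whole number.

N identical sources give L₁ + 10·log₁₀ N, so require 10·log₁₀ N ≥ 84 − 75 = 9.0 dB.
N ≥ 10^(9.0/10) = 7.943, so N = 8.

8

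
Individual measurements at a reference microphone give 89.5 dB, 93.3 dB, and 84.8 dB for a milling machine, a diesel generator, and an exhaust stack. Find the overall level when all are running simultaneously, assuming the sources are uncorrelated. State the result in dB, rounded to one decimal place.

Incoherent sources combine by intensity addition: L_total = 10·log₁₀(Σ 10^(L_i/10)).
Σ 10^(L/10) = 10^(89.5/10) + 10^(93.3/10) + 10^(84.8/10) = 3.331e+09.
L_total = 10·log₁₀(3.331e+09) = 95.23 dB.

95.2 dB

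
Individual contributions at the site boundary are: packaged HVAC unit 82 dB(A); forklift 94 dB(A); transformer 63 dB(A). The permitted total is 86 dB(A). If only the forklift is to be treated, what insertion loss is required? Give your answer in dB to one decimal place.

The untreated sources together contribute 10^(82/10) + 10^(63/10) = 1.605e+08, i.e. 82.05 dB(A).
The limit corresponds to 10^(86/10) = 3.981e+08; subtracting the fixed part leaves 2.376e+08 for the forklift, i.e. 83.76 dB(A).
Required insertion loss = 94 − 83.76 = 10.24 dB.

10.2 dB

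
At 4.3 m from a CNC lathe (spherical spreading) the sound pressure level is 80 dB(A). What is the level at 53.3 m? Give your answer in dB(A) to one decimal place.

Spherical spreading from a point source gives a 20·log₁₀(r₂/r₁) drop.
L₂ = 80 − 20·log₁₀(53.3/4.3) = 80 − 21.865 = 58.13 dB(A).

58.1 dB(A)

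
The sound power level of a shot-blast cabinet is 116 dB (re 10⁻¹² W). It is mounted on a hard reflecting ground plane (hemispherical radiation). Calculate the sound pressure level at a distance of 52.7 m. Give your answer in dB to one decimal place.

L_p = L_w − 10·log₁₀(2π·r²) with r = 52.7 m.
2π·r² = 1.745e+04 m², 10·log₁₀ of that is 42.418 dB.
L_p = 116 − 42.418 = 73.58 dB.

73.6 dB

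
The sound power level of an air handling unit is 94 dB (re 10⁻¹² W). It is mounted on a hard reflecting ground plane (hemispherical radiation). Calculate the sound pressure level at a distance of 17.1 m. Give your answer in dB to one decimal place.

The power spreads over a hemisphere of area 2π·r², so L_p = L_w − 10·log₁₀(2π·r²).
2π·r² = 1837 m², 10·log₁₀ of that is 32.642 dB.
L_p = 94 − 32.642 = 61.36 dB.

61.4 dB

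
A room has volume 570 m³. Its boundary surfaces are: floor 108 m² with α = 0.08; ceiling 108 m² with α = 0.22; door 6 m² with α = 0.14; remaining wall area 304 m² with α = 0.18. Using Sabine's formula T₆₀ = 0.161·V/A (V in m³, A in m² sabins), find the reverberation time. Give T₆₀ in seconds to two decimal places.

A = Σ Sᵢαᵢ = 108·0.08 + 108·0.22 + 6·0.14 + 304·0.18 = 87.96 m².
T₆₀ = 0.161·V/A = 0.161·570/87.96 = 1.043 s.

1.04 s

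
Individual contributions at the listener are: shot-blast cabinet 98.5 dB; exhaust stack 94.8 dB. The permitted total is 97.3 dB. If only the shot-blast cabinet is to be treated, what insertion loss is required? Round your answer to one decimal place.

Fixed contribution from the other source: Σ 10^(L/10) = 10^(94.8/10) = 3.020e+09 (94.80 dB).
To meet 97.3 dB overall, the treated shot-blast cabinet may contribute at most 10^(97.3/10) − 3.020e+09 = 2.350e+09, i.e. 93.71 dB.
So the shot-blast cabinet must be reduced from 98.5 to 93.71 dB: IL = 4.79 dB.

4.8 dB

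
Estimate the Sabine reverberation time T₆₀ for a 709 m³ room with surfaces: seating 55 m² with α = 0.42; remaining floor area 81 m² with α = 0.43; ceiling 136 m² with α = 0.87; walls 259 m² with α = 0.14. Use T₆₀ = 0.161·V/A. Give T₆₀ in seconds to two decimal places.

Total absorption A = 55·0.42 + 81·0.43 + 136·0.87 + 259·0.14 = 212.51 m² sabins.
T₆₀ = 0.161·V/A = 0.161·709/212.51 = 0.537 s.

0.54 s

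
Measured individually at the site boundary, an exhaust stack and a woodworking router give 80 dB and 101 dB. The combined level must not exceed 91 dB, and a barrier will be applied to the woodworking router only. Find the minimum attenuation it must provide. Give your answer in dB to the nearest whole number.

Everything except the woodworking router sums to 10^(80/10) = 1.000e+08 in linear terms, 80.00 dB.
The limit corresponds to 10^(91/10) = 1.259e+09; subtracting the fixed part leaves 1.159e+09 for the woodworking router, i.e. 90.64 dB.
Required insertion loss = 101 − 90.64 = 10.36 dB.

10 dB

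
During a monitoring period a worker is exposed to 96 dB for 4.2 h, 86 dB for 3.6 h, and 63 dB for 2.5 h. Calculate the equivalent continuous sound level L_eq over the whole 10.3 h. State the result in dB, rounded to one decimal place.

92.5 dB

Weight each interval's intensity by its duration and average over T = 10.3 h:
Σ tᵢ·10^(Lᵢ/10) = 4.2·10^(96/10) + 3.6·10^(86/10) + 2.5·10^(63/10) = 1.816e+10.
L_eq = 10·log₁₀(1.816e+10/10.3) = 92.46 dB.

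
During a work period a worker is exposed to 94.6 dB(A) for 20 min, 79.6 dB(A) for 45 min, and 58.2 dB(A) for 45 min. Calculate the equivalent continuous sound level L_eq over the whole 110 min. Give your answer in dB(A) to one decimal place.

L_eq = 10·log₁₀[(1/T)·Σ tᵢ·10^(Lᵢ/10)] with T = 110 min.
Σ tᵢ·10^(Lᵢ/10) = 20·10^(94.6/10) + 45·10^(79.6/10) + 45·10^(58.2/10) = 6.181e+10.
L_eq = 10·log₁₀(6.181e+10/110) = 87.50 dB(A).

87.5 dB(A)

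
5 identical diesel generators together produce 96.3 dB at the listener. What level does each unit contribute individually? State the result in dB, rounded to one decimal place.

89.3 dB

5 equal contributions raise the level by 10·log₁₀ 5 = 6.990 dB, so each unit alone gives 96.3 − 6.990.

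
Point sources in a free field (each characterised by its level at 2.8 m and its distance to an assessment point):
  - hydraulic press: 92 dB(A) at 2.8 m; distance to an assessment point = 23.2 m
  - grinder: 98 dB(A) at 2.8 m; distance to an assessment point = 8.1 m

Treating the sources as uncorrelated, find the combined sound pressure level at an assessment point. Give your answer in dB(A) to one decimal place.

88.9 dB(A)

First find each source's level at the receiver (point-source: −20·log₁₀(r/r_ref)), then combine on an intensity basis.
hydraulic press: 92 − 20·log₁₀(23.2/2.8) = 92 − 18.37 = 73.63 dB(A).
grinder: 98 − 20·log₁₀(8.1/2.8) = 98 − 9.23 = 88.77 dB(A).
Σ 10^(L/10) = 7.770e+08 → L_total = 10·log₁₀(7.770e+08) = 88.90 dB(A).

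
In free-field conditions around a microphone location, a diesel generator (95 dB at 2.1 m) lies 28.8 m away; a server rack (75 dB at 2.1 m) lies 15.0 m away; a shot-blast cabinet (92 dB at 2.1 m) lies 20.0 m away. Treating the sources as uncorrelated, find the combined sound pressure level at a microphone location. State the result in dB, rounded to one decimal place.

75.4 dB

Apply inverse-square spreading to bring every level to the receiver, then sum 10^(L/10).
diesel generator: 95 − 20·log₁₀(28.8/2.1) = 95 − 22.74 = 72.26 dB.
server rack: 75 − 20·log₁₀(15.0/2.1) = 75 − 17.08 = 57.92 dB.
shot-blast cabinet: 92 − 20·log₁₀(20.0/2.1) = 92 − 19.58 = 72.42 dB.
Σ 10^(L/10) = 3.491e+07 → L_total = 10·log₁₀(3.491e+07) = 75.43 dB.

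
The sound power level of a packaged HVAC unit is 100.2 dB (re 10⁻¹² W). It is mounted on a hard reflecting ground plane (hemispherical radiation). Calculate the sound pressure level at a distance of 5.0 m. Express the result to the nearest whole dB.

78 dB

Free-field hemispherical radiation: L_p = L_w − 10·log₁₀(2π·r²), r = 5.0 m.
2π·r² = 157.1 m², 10·log₁₀ of that is 21.961 dB.
L_p = 100.2 − 21.961 = 78.24 dB.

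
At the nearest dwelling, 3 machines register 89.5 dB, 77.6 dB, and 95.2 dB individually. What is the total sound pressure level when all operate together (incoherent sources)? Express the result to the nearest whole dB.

Incoherent sources combine by intensity addition: L_total = 10·log₁₀(Σ 10^(L_i/10)).
Σ 10^(L/10) = 10^(89.5/10) + 10^(77.6/10) + 10^(95.2/10) = 4.260e+09.
L_total = 10·log₁₀(4.260e+09) = 96.29 dB.

96 dB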